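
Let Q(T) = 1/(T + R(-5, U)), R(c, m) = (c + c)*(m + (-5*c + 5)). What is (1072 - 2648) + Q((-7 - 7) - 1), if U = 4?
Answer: -559481/355 ≈ -1576.0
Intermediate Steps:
R(c, m) = 2*c*(5 + m - 5*c) (R(c, m) = (2*c)*(m + (5 - 5*c)) = (2*c)*(5 + m - 5*c) = 2*c*(5 + m - 5*c))
Q(T) = 1/(-340 + T) (Q(T) = 1/(T + 2*(-5)*(5 + 4 - 5*(-5))) = 1/(T + 2*(-5)*(5 + 4 + 25)) = 1/(T + 2*(-5)*34) = 1/(T - 340) = 1/(-340 + T))
(1072 - 2648) + Q((-7 - 7) - 1) = (1072 - 2648) + 1/(-340 + ((-7 - 7) - 1)) = -1576 + 1/(-340 + (-14 - 1)) = -1576 + 1/(-340 - 15) = -1576 + 1/(-355) = -1576 - 1/355 = -559481/355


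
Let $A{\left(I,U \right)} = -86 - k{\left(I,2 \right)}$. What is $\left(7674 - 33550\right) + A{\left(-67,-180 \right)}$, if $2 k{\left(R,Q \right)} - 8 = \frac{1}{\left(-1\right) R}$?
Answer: $- \frac{3479445}{134} \approx -25966.0$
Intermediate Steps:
$k{\left(R,Q \right)} = 4 - \frac{1}{2 R}$ ($k{\left(R,Q \right)} = 4 + \frac{1}{2 \left(- R\right)} = 4 + \frac{\left(-1\right) \frac{1}{R}}{2} = 4 - \frac{1}{2 R}$)
$A{\left(I,U \right)} = -90 + \frac{1}{2 I}$ ($A{\left(I,U \right)} = -86 - \left(4 - \frac{1}{2 I}\right) = -90 + \frac{1}{2 I}$)
$\left(7674 - 33550\right) + A{\left(-67,-180 \right)} = \left(7674 - 33550\right) - \left(90 - \frac{1}{2 \left(-67\right)}\right) = -25876 + \left(-90 + \frac{1}{2} \left(- \frac{1}{67}\right)\right) = -25876 - \frac{12061}{134} = - \frac{3479445}{134}$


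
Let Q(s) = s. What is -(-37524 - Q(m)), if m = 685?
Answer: 38209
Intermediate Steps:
-(-37524 - Q(m)) = -(-37524 - 1*685) = -(-37524 - 685) = -1*(-38209) = 38209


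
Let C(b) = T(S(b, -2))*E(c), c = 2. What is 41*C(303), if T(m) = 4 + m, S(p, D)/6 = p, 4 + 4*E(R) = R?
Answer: -37351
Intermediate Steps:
E(R) = -1 + R/4
S(p, D) = 6*p
C(b) = -2 - 3*b (C(b) = (4 + 6*b)*(-1 + (¼)*2) = (4 + 6*b)*(-1 + ½) = (4 + 6*b)*(-½) = -2 - 3*b)
41*C(303) = 41*(-2 - 3*303) = 41*(-2 - 909) = 41*(-911) = -37351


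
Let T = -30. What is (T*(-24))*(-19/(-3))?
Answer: 4560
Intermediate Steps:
(T*(-24))*(-19/(-3)) = (-30*(-24))*(-19/(-3)) = 720*(-19*(-⅓)) = 720*(19/3) = 4560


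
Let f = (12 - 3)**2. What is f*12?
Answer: 972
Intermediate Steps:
f = 81 (f = 9**2 = 81)
f*12 = 81*12 = 972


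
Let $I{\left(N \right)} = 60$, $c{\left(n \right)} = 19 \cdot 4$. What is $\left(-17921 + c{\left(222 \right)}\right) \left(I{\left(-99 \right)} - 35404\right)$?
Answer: $630713680$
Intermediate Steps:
$c{\left(n \right)} = 76$
$\left(-17921 + c{\left(222 \right)}\right) \left(I{\left(-99 \right)} - 35404\right) = \left(-17921 + 76\right) \left(60 - 35404\right) = \left(-17845\right) \left(-35344\right) = 630713680$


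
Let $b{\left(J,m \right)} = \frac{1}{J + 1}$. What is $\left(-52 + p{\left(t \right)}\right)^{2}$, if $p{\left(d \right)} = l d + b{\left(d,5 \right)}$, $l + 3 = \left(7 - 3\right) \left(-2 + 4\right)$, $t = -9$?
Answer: $\frac{603729}{64} \approx 9433.3$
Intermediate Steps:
$l = 5$ ($l = -3 + \left(7 - 3\right) \left(-2 + 4\right) = -3 + 4 \cdot 2 = -3 + 8 = 5$)
$b{\left(J,m \right)} = \frac{1}{1 + J}$
$p{\left(d \right)} = \frac{1}{1 + d} + 5 d$ ($p{\left(d \right)} = 5 d + \frac{1}{1 + d} = \frac{1}{1 + d} + 5 d$)
$\left(-52 + p{\left(t \right)}\right)^{2} = \left(-52 + \frac{1 + 5 \left(-9\right) \left(1 - 9\right)}{1 - 9}\right)^{2} = \left(-52 + \frac{1 + 5 \left(-9\right) \left(-8\right)}{-8}\right)^{2} = \left(-52 - \frac{1 + 360}{8}\right)^{2} = \left(-52 - \frac{361}{8}\right)^{2} = \left(- \frac{777}{8}\right)^{2} = \frac{603729}{64}$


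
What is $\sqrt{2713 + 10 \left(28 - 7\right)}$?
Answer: $\sqrt{2923} \approx 54.065$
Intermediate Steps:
$\sqrt{2713 + 10 \left(28 - 7\right)} = \sqrt{2713 + 10 \cdot 21} = \sqrt{2713 + 210} = \sqrt{2923}$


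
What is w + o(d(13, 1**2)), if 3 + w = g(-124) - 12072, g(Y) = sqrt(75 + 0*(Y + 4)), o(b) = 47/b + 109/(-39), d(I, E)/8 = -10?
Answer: -37684553/3120 + 5*sqrt(3) ≈ -12070.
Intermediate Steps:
d(I, E) = -80 (d(I, E) = 8*(-10) = -80)
o(b) = -109/39 + 47/b (o(b) = 47/b + 109*(-1/39) = 47/b - 109/39 = -109/39 + 47/b)
g(Y) = 5*sqrt(3) (g(Y) = sqrt(75 + 0*(4 + Y)) = sqrt(75 + 0) = sqrt(75) = 5*sqrt(3))
w = -12075 + 5*sqrt(3) (w = -3 + (5*sqrt(3) - 12072) = -3 + (-12072 + 5*sqrt(3)) = -12075 + 5*sqrt(3) ≈ -12066.)
w + o(d(13, 1**2)) = (-12075 + 5*sqrt(3)) + (-109/39 + 47/(-80)) = (-12075 + 5*sqrt(3)) + (-109/39 + 47*(-1/80)) = (-12075 + 5*sqrt(3)) + (-109/39 - 47/80) = (-12075 + 5*sqrt(3)) - 10553/3120 = -37684553/3120 + 5*sqrt(3)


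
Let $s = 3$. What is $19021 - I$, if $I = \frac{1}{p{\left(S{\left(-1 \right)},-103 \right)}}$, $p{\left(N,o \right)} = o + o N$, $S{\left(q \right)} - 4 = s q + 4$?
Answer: $\frac{11754979}{618} \approx 19021.0$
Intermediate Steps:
$S{\left(q \right)} = 8 + 3 q$ ($S{\left(q \right)} = 4 + \left(3 q + 4\right) = 4 + \left(4 + 3 q\right) = 8 + 3 q$)
$p{\left(N,o \right)} = o + N o$
$I = - \frac{1}{618}$ ($I = \frac{1}{\left(-103\right) \left(1 + \left(8 + 3 \left(-1\right)\right)\right)} = \frac{1}{\left(-103\right) \left(1 + \left(8 - 3\right)\right)} = \frac{1}{\left(-103\right) \left(1 + 5\right)} = \frac{1}{\left(-103\right) 6} = \frac{1}{-618} = - \frac{1}{618} \approx -0.0016181$)
$19021 - I = 19021 - - \frac{1}{618} = 19021 + \frac{1}{618} = \frac{11754979}{618}$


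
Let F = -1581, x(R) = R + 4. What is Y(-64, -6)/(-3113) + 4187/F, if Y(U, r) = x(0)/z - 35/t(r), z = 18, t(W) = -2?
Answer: -7124809/2684538 ≈ -2.6540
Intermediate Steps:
x(R) = 4 + R
Y(U, r) = 319/18 (Y(U, r) = (4 + 0)/18 - 35/(-2) = 4*(1/18) - 35*(-½) = 2/9 + 35/2 = 319/18)
Y(-64, -6)/(-3113) + 4187/F = (319/18)/(-3113) + 4187/(-1581) = (319/18)*(-1/3113) + 4187*(-1/1581) = -29/5094 - 4187/1581 = -7124809/2684538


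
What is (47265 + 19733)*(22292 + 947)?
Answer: 1556966522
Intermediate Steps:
(47265 + 19733)*(22292 + 947) = 66998*23239 = 1556966522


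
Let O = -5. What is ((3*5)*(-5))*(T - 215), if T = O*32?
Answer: 28125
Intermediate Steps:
T = -160 (T = -5*32 = -160)
((3*5)*(-5))*(T - 215) = ((3*5)*(-5))*(-160 - 215) = (15*(-5))*(-375) = -75*(-375) = 28125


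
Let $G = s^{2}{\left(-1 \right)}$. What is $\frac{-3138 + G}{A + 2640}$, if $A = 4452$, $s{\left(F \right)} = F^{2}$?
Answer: $- \frac{3137}{7092} \approx -0.44233$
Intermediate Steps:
$G = 1$ ($G = \left(\left(-1\right)^{2}\right)^{2} = 1^{2} = 1$)
$\frac{-3138 + G}{A + 2640} = \frac{-3138 + 1}{4452 + 2640} = - \frac{3137}{7092}$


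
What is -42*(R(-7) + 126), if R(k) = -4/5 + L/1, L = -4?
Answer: -25452/5 ≈ -5090.4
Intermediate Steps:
R(k) = -24/5 (R(k) = -4/5 - 4/1 = -4*1/5 - 4*1 = -4/5 - 4 = -24/5)
-42*(R(-7) + 126) = -42*(-24/5 + 126) = -42*606/5 = -25452/5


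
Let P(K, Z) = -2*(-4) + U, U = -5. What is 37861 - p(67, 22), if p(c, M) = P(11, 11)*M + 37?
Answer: 37758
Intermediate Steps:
P(K, Z) = 3 (P(K, Z) = -2*(-4) - 5 = 8 - 5 = 3)
p(c, M) = 37 + 3*M (p(c, M) = 3*M + 37 = 37 + 3*M)
37861 - p(67, 22) = 37861 - (37 + 3*22) = 37861 - (37 + 66) = 37861 - 1*103 = 37861 - 103 = 37758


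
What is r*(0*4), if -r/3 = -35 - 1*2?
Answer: 0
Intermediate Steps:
r = 111 (r = -3*(-35 - 1*2) = -3*(-35 - 2) = -3*(-37) = 111)
r*(0*4) = 111*(0*4) = 111*0 = 0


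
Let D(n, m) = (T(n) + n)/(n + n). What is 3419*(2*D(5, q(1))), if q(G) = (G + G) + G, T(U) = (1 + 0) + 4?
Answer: 6838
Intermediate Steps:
T(U) = 5 (T(U) = 1 + 4 = 5)
q(G) = 3*G (q(G) = 2*G + G = 3*G)
D(n, m) = (5 + n)/(2*n) (D(n, m) = (5 + n)/(n + n) = (5 + n)/((2*n)) = (5 + n)*(1/(2*n)) = (5 + n)/(2*n))
3419*(2*D(5, q(1))) = 3419*(2*((½)*(5 + 5)/5)) = 3419*(2*((½)*(⅕)*10)) = 3419*(2*1) = 3419*2 = 6838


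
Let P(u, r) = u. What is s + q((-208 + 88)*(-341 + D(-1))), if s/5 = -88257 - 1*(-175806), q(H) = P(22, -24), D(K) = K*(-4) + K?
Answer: 437767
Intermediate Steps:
D(K) = -3*K (D(K) = -4*K + K = -3*K)
q(H) = 22
s = 437745 (s = 5*(-88257 - 1*(-175806)) = 5*(-88257 + 175806) = 5*87549 = 437745)
s + q((-208 + 88)*(-341 + D(-1))) = 437745 + 22 = 437767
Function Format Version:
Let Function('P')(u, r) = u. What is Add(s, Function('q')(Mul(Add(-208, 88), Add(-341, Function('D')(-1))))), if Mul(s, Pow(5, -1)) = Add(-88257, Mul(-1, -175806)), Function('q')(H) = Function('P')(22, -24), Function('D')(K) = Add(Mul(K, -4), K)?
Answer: 437767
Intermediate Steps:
Function('D')(K) = Mul(-3, K) (Function('D')(K) = Add(Mul(-4, K), K) = Mul(-3, K))
Function('q')(H) = 22
s = 437745 (s = Mul(5, Add(-88257, Mul(-1, -175806))) = Mul(5, Add(-88257, 175806)) = Mul(5, 87549) = 437745)
Add(s, Function('q')(Mul(Add(-208, 88), Add(-341, Function('D')(-1))))) = Add(437745, 22) = 437767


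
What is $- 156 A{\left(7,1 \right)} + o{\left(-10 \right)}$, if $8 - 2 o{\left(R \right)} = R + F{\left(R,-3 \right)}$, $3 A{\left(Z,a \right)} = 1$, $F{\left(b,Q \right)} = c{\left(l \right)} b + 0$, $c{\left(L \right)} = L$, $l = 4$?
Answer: $-23$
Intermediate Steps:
$F{\left(b,Q \right)} = 4 b$ ($F{\left(b,Q \right)} = 4 b + 0 = 4 b$)
$A{\left(Z,a \right)} = \frac{1}{3}$ ($A{\left(Z,a \right)} = \frac{1}{3} \cdot 1 = \frac{1}{3}$)
$o{\left(R \right)} = 4 - \frac{5 R}{2}$ ($o{\left(R \right)} = 4 - \frac{R + 4 R}{2} = 4 - \frac{5 R}{2}$)
$- 156 A{\left(7,1 \right)} + o{\left(-10 \right)} = \left(-156\right) \frac{1}{3} + \left(4 - -25\right) = -52 + \left(4 + 25\right) = -52 + 29 = -23$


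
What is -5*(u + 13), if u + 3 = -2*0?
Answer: -50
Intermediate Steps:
u = -3 (u = -3 - 2*0 = -3 + 0 = -3)
-5*(u + 13) = -5*(-3 + 13) = -5*10 = -50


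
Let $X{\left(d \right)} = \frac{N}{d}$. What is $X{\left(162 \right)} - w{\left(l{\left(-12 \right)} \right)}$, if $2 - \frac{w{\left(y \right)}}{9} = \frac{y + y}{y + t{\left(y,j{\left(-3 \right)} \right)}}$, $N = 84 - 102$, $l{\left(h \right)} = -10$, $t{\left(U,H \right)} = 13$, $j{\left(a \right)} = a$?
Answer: $- \frac{703}{9} \approx -78.111$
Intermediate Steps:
$N = -18$ ($N = 84 - 102 = -18$)
$X{\left(d \right)} = - \frac{18}{d}$
$w{\left(y \right)} = 18 - \frac{18 y}{13 + y}$ ($w{\left(y \right)} = 18 - 9 \frac{y + y}{y + 13} = 18 - 9 \frac{2 y}{13 + y} = 18 - \frac{18 y}{13 + y}$)
$X{\left(162 \right)} - w{\left(l{\left(-12 \right)} \right)} = - \frac{18}{162} - \frac{234}{13 - 10} = \left(-18\right) \frac{1}{162} - \frac{234}{3} = - \frac{1}{9} - 234 \cdot \frac{1}{3} = - \frac{1}{9} - 78 = - \frac{703}{9}$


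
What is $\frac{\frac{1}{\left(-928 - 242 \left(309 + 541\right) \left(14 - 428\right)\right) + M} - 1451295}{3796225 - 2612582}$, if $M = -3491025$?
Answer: $- \frac{118524138011864}{96665575426621} \approx -1.2261$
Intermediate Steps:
$\frac{\frac{1}{\left(-928 - 242 \left(309 + 541\right) \left(14 - 428\right)\right) + M} - 1451295}{3796225 - 2612582} = \frac{\frac{1}{\left(-928 - 242 \left(309 + 541\right) \left(14 - 428\right)\right) - 3491025} - 1451295}{3796225 - 2612582} = \frac{\frac{1}{\left(-928 - 242 \cdot 850 \left(-414\right)\right) - 3491025} - 1451295}{1183643} = \left(\frac{1}{\left(-928 - -85159800\right) - 3491025} - 1451295\right) \frac{1}{1183643} = \left(\frac{1}{\left(-928 + 85159800\right) - 3491025} - 1451295\right) \frac{1}{1183643} = \left(\frac{1}{85158872 - 3491025} - 1451295\right) \frac{1}{1183643} = \left(\frac{1}{81667847} - 1451295\right) \frac{1}{1183643} = \left(- \frac{118524138011864}{81667847}\right) \frac{1}{1183643} = - \frac{118524138011864}{96665575426621}$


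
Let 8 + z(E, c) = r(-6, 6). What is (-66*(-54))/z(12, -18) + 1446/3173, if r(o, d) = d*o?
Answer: -255567/3173 ≈ -80.544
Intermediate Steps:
z(E, c) = -44 (z(E, c) = -8 + 6*(-6) = -8 - 36 = -44)
(-66*(-54))/z(12, -18) + 1446/3173 = -66*(-54)/(-44) + 1446/3173 = 3564*(-1/44) + 1446*(1/3173) = -81 + 1446/3173 = -255567/3173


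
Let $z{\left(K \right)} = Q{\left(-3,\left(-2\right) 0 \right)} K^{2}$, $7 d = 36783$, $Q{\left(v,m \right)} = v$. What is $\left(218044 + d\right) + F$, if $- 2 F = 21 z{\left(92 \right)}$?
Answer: $\frac{3429403}{7} \approx 4.8991 \cdot 10^{5}$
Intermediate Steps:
$d = \frac{36783}{7}$ ($d = \frac{1}{7} \cdot 36783 = \frac{36783}{7} \approx 5254.7$)
$z{\left(K \right)} = - 3 K^{2}$
$F = 266616$ ($F = - \frac{21 \left(- 3 \cdot 92^{2}\right)}{2} = - \frac{21 \left(\left(-3\right) 8464\right)}{2} = - \frac{21 \left(-25392\right)}{2} = \left(- \frac{1}{2}\right) \left(-533232\right) = 266616$)
$\left(218044 + d\right) + F = \left(218044 + \frac{36783}{7}\right) + 266616 = \frac{1563091}{7} + 266616 = \frac{3429403}{7}$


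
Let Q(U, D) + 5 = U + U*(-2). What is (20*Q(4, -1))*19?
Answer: -3420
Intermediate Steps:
Q(U, D) = -5 - U (Q(U, D) = -5 + (U + U*(-2)) = -5 + (U - 2*U) = -5 - U)
(20*Q(4, -1))*19 = (20*(-5 - 1*4))*19 = (20*(-5 - 4))*19 = (20*(-9))*19 = -180*19 = -3420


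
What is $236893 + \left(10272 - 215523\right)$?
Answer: $31642$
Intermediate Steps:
$236893 + \left(10272 - 215523\right) = 236893 - 205251 = 31642$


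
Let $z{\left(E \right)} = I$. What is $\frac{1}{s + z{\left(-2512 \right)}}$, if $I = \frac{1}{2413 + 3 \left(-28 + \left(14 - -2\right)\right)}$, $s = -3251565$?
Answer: $- \frac{2377}{7728970004} \approx -3.0754 \cdot 10^{-7}$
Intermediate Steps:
$I = \frac{1}{2377}$ ($I = \frac{1}{2413 + 3 \left(-28 + \left(14 + 2\right)\right)} = \frac{1}{2413 + 3 \left(-28 + 16\right)} = \frac{1}{2413 + 3 \left(-12\right)} = \frac{1}{2413 - 36} = \frac{1}{2377} \approx 0.0004207$)
$z{\left(E \right)} = \frac{1}{2377}$
$\frac{1}{s + z{\left(-2512 \right)}} = \frac{1}{-3251565 + \frac{1}{2377}} = \frac{1}{- \frac{7728970004}{2377}} = - \frac{2377}{7728970004}$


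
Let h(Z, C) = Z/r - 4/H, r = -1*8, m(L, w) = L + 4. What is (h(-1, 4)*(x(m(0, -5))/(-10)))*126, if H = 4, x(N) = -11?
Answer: -4851/40 ≈ -121.28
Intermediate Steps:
m(L, w) = 4 + L
r = -8
h(Z, C) = -1 - Z/8 (h(Z, C) = Z/(-8) - 4/4 = Z*(-⅛) - 4*¼ = -Z/8 - 1 = -1 - Z/8)
(h(-1, 4)*(x(m(0, -5))/(-10)))*126 = ((-1 - ⅛*(-1))*(-11/(-10)))*126 = ((-1 + ⅛)*(-11*(-⅒)))*126 = -7/8*11/10*126 = -77/80*126 = -4851/40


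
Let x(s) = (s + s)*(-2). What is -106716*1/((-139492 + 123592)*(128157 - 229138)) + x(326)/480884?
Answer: -44687868303/16085548761325 ≈ -0.0027781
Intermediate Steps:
x(s) = -4*s (x(s) = (2*s)*(-2) = -4*s)
-106716*1/((-139492 + 123592)*(128157 - 229138)) + x(326)/480884 = -106716*1/((-139492 + 123592)*(128157 - 229138)) - 4*326/480884 = -106716/((-100981*(-15900))) - 1304*1/480884 = -106716/1605597900 - 326/120221 = -106716*1/1605597900 - 326/120221 = -8893/133799825 - 326/120221 = -44687868303/16085548761325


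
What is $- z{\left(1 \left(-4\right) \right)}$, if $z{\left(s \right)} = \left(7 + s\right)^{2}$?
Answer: $-9$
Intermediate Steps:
$- z{\left(1 \left(-4\right) \right)} = - \left(7 + 1 \left(-4\right)\right)^{2} = - \left(7 - 4\right)^{2} = - 3^{2} = \left(-1\right) 9 = -9$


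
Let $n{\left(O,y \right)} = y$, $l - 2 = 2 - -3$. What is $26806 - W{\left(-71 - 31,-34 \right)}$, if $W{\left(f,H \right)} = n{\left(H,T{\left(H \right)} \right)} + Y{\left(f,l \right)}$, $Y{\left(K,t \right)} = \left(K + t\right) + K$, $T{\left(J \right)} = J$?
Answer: $27037$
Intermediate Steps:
$l = 7$ ($l = 2 + \left(2 - -3\right) = 2 + \left(2 + 3\right) = 2 + 5 = 7$)
$Y{\left(K,t \right)} = t + 2 K$
$W{\left(f,H \right)} = 7 + H + 2 f$ ($W{\left(f,H \right)} = H + \left(7 + 2 f\right) = 7 + H + 2 f$)
$26806 - W{\left(-71 - 31,-34 \right)} = 26806 - \left(7 - 34 + 2 \left(-71 - 31\right)\right) = 26806 - \left(7 - 34 + 2 \left(-102\right)\right) = 26806 - \left(7 - 34 - 204\right) = 26806 - -231 = 26806 + 231 = 27037$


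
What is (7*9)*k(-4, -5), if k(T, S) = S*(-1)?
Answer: 315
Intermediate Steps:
k(T, S) = -S
(7*9)*k(-4, -5) = (7*9)*(-1*(-5)) = 63*5 = 315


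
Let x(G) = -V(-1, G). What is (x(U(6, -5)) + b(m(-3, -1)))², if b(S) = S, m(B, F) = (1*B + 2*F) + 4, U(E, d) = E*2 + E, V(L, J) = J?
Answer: 361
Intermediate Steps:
U(E, d) = 3*E (U(E, d) = 2*E + E = 3*E)
m(B, F) = 4 + B + 2*F (m(B, F) = (B + 2*F) + 4 = 4 + B + 2*F)
x(G) = -G
(x(U(6, -5)) + b(m(-3, -1)))² = (-3*6 + (4 - 3 + 2*(-1)))² = (-1*18 + (4 - 3 - 2))² = (-18 - 1)² = (-19)² = 361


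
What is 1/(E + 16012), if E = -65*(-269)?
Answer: 1/33497 ≈ 2.9853e-5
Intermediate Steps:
E = 17485
1/(E + 16012) = 1/(17485 + 16012) = 1/33497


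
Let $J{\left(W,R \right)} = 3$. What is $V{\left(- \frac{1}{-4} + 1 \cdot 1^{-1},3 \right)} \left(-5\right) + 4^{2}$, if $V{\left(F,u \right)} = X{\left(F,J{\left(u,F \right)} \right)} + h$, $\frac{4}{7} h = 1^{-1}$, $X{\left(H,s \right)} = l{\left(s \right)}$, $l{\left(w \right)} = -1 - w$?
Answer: $\frac{109}{4} \approx 27.25$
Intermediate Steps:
$X{\left(H,s \right)} = -1 - s$
$h = \frac{7}{4}$ ($h = \frac{7}{4 \cdot 1} = \frac{7}{4} \cdot 1 = \frac{7}{4} \approx 1.75$)
$V{\left(F,u \right)} = - \frac{9}{4}$ ($V{\left(F,u \right)} = \left(-1 - 3\right) + \frac{7}{4} = -4 + \frac{7}{4} = - \frac{9}{4}$)
$V{\left(- \frac{1}{-4} + 1 \cdot 1^{-1},3 \right)} \left(-5\right) + 4^{2} = \left(- \frac{9}{4}\right) \left(-5\right) + 4^{2} = \frac{45}{4} + 16 = \frac{109}{4}$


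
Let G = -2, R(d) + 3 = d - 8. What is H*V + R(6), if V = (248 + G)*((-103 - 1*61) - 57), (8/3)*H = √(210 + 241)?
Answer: -5 - 81549*√451/4 ≈ -4.3296e+5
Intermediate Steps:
R(d) = -11 + d (R(d) = -3 + (d - 8) = -3 + (-8 + d) = -11 + d)
H = 3*√451/8 (H = 3*√(210 + 241)/8 = 3*√451/8 ≈ 7.9638)
V = -54366 (V = (248 - 2)*((-103 - 1*61) - 57) = 246*((-103 - 61) - 57) = 246*(-164 - 57) = 246*(-221) = -54366)
H*V + R(6) = (3*√451/8)*(-54366) + (-11 + 6) = -81549*√451/4 - 5 = -5 - 81549*√451/4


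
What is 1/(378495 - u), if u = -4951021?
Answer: 1/5329516 ≈ 1.8763e-7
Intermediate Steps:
1/(378495 - u) = 1/(378495 - 1*(-4951021)) = 1/(378495 + 4951021) = 1/5329516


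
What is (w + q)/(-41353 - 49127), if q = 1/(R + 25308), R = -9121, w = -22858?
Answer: 2551741/10100688 ≈ 0.25263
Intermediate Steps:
q = 1/16187 (q = 1/(-9121 + 25308) = 1/16187 ≈ 6.1778e-5)
(w + q)/(-41353 - 49127) = (-22858 + 1/16187)/(-41353 - 49127) = -370002445/16187/(-90480) = -370002445/16187*(-1/90480) = 2551741/10100688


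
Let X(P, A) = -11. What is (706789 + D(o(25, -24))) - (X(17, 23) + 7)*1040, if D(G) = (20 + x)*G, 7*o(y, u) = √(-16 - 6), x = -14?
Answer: 710949 + 6*I*√22/7 ≈ 7.1095e+5 + 4.0204*I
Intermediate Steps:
o(y, u) = I*√22/7 (o(y, u) = √(-16 - 6)/7 = √(-22)/7 = (I*√22)/7 = I*√22/7)
D(G) = 6*G (D(G) = (20 - 14)*G = 6*G)
(706789 + D(o(25, -24))) - (X(17, 23) + 7)*1040 = (706789 + 6*(I*√22/7)) - (-11 + 7)*1040 = (706789 + 6*I*√22/7) - (-4)*1040 = (706789 + 6*I*√22/7) - 1*(-4160) = (706789 + 6*I*√22/7) + 4160 = 710949 + 6*I*√22/7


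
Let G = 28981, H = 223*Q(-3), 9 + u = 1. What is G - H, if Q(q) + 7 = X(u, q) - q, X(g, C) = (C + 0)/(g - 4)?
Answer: 119269/4 ≈ 29817.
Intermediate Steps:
u = -8 (u = -9 + 1 = -8)
X(g, C) = C/(-4 + g)
Q(q) = -7 - 13*q/12 (Q(q) = -7 + (q/(-4 - 8) - q) = -7 + (q/(-12) - q) = -7 + (q*(-1/12) - q) = -7 + (-q/12 - q) = -7 - 13*q/12)
H = -3345/4 (H = 223*(-7 - 13/12*(-3)) = 223*(-7 + 13/4) = 223*(-15/4) = -3345/4 ≈ -836.25)
G - H = 28981 - 1*(-3345/4) = 28981 + 3345/4 = 119269/4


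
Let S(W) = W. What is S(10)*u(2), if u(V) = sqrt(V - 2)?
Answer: 0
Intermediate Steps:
u(V) = sqrt(-2 + V)
S(10)*u(2) = 10*sqrt(-2 + 2) = 10*sqrt(0) = 10*0 = 0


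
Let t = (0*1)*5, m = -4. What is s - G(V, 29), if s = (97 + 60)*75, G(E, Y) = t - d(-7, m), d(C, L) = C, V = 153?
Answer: 11768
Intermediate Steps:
t = 0 (t = 0*5 = 0)
G(E, Y) = 7 (G(E, Y) = 0 - 1*(-7) = 0 + 7 = 7)
s = 11775 (s = 157*75 = 11775)
s - G(V, 29) = 11775 - 1*7 = 11775 - 7 = 11768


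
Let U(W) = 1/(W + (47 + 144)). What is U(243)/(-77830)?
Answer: -1/33778220 ≈ -2.9605e-8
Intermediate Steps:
U(W) = 1/(191 + W) (U(W) = 1/(W + 191) = 1/(191 + W))
U(243)/(-77830) = 1/((191 + 243)*(-77830)) = -1/77830/434 = (1/434)*(-1/77830) = -1/33778220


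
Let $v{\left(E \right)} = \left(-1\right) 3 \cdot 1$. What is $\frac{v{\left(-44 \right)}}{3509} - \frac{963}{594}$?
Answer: $- \frac{34151}{21054} \approx -1.6221$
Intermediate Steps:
$v{\left(E \right)} = -3$ ($v{\left(E \right)} = \left(-3\right) 1 = -3$)
$\frac{v{\left(-44 \right)}}{3509} - \frac{963}{594} = - \frac{3}{3509} - \frac{963}{594} = \left(-3\right) \frac{1}{3509} - \frac{107}{66} = - \frac{3}{3509} - \frac{107}{66} = - \frac{34151}{21054}$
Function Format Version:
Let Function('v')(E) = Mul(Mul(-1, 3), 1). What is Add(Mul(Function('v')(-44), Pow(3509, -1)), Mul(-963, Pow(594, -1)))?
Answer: Rational(-34151, 21054) ≈ -1.6221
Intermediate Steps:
Function('v')(E) = -3 (Function('v')(E) = Mul(-3, 1) = -3)
Add(Mul(Function('v')(-44), Pow(3509, -1)), Mul(-963, Pow(594, -1))) = Add(Mul(-3, Pow(3509, -1)), Mul(-963, Pow(594, -1))) = Add(Mul(-3, Rational(1, 3509)), Mul(-963, Rational(1, 594))) = Add(Rational(-3, 3509), Rational(-107, 66)) = Rational(-34151, 21054)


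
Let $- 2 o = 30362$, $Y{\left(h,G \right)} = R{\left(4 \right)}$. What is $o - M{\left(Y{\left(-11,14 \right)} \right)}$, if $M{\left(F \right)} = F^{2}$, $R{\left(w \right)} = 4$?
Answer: $-15197$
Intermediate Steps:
$Y{\left(h,G \right)} = 4$
$o = -15181$ ($o = \left(- \frac{1}{2}\right) 30362 = -15181$)
$o - M{\left(Y{\left(-11,14 \right)} \right)} = -15181 - 4^{2} = -15181 - 16 = -15197$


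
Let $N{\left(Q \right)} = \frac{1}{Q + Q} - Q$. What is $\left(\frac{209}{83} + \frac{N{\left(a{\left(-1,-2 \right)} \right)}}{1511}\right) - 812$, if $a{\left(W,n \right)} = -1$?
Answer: $- \frac{203039031}{250826} \approx -809.48$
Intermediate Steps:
$N{\left(Q \right)} = \frac{1}{2 Q} - Q$
$\left(\frac{209}{83} + \frac{N{\left(a{\left(-1,-2 \right)} \right)}}{1511}\right) - 812 = \left(\frac{209}{83} + \frac{\frac{1}{2 \left(-1\right)} - -1}{1511}\right) - 812 = \left(209 \cdot \frac{1}{83} + \left(\frac{1}{2} \left(-1\right) + 1\right) \frac{1}{1511}\right) - 812 = \left(\frac{209}{83} + \left(- \frac{1}{2} + 1\right) \frac{1}{1511}\right) - 812 = \left(\frac{209}{83} + \frac{1}{2} \cdot \frac{1}{1511}\right) - 812 = \left(\frac{209}{83} + \frac{1}{3022}\right) - 812 = \frac{631681}{250826} - 812 = - \frac{203039031}{250826}$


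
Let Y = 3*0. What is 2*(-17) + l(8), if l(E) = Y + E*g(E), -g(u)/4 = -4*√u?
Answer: -34 + 256*√2 ≈ 328.04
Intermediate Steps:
Y = 0
g(u) = 16*√u (g(u) = -(-16)*√u = 16*√u)
l(E) = 16*E^(3/2) (l(E) = 0 + E*(16*√E) = 0 + 16*E^(3/2) = 16*E^(3/2))
2*(-17) + l(8) = 2*(-17) + 16*8^(3/2) = -34 + 16*(16*√2) = -34 + 256*√2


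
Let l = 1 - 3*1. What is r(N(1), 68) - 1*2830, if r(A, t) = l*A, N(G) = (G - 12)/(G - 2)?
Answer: -2852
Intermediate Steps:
l = -2 (l = 1 - 3 = -2)
N(G) = (-12 + G)/(-2 + G)
r(A, t) = -2*A
r(N(1), 68) - 1*2830 = -2*(-12 + 1)/(-2 + 1) - 1*2830 = -2*(-11)/(-1) - 2830 = -(-2)*(-11) - 2830 = -2*11 - 2830 = -22 - 2830 = -2852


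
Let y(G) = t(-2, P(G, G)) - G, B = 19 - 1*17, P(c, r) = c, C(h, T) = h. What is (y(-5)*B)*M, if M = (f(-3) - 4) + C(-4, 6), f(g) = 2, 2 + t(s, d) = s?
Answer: -12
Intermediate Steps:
t(s, d) = -2 + s
B = 2 (B = 19 - 17 = 2)
M = -6 (M = (2 - 4) - 4 = -2 - 4 = -6)
y(G) = -4 - G (y(G) = (-2 - 2) - G = -4 - G)
(y(-5)*B)*M = ((-4 - 1*(-5))*2)*(-6) = ((-4 + 5)*2)*(-6) = (1*2)*(-6) = 2*(-6) = -12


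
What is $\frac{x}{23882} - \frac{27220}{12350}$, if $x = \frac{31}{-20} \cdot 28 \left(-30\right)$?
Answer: $- \frac{31699417}{14747135} \approx -2.1495$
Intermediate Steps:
$x = 1302$ ($x = 31 \left(- \frac{1}{20}\right) 28 \left(-30\right) = \left(- \frac{31}{20}\right) 28 \left(-30\right) = \left(- \frac{217}{5}\right) \left(-30\right) = 1302$)
$\frac{x}{23882} - \frac{27220}{12350} = \frac{1302}{23882} - \frac{27220}{12350} = 1302 \cdot \frac{1}{23882} - \frac{2722}{1235} = \frac{651}{11941} - \frac{2722}{1235} = - \frac{31699417}{14747135}$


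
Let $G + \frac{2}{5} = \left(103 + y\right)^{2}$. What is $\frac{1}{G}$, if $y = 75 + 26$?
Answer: $\frac{5}{208078} \approx 2.4029 \cdot 10^{-5}$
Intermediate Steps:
$y = 101$
$G = \frac{208078}{5}$ ($G = - \frac{2}{5} + \left(103 + 101\right)^{2} = - \frac{2}{5} + 204^{2} = - \frac{2}{5} + 41616 = \frac{208078}{5} \approx 41616.0$)
$\frac{1}{G} = \frac{1}{\frac{208078}{5}} = \frac{5}{208078}$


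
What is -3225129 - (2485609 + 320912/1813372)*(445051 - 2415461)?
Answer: 2220322576250550903/453343 ≈ 4.8977e+12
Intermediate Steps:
-3225129 - (2485609 + 320912/1813372)*(445051 - 2415461) = -3225129 - (2485609 + 320912*(1/1813372))*(-1970410) = -3225129 - (2485609 + 80228/453343)*(-1970410) = -3225129 - 1126833521115*(-1970410)/453343 = -3225129 - 1*(-2220324038340207150/453343) = -3225129 + 2220324038340207150/453343 = 2220322576250550903/453343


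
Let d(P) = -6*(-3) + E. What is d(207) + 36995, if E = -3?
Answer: 37010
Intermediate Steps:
d(P) = 15 (d(P) = -6*(-3) - 3 = 18 - 3 = 15)
d(207) + 36995 = 15 + 36995 = 37010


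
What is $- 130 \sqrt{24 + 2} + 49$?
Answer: $49 - 130 \sqrt{26} \approx -613.87$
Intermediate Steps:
$- 130 \sqrt{24 + 2} + 49 = - 130 \sqrt{26} + 49 = 49 - 130 \sqrt{26}$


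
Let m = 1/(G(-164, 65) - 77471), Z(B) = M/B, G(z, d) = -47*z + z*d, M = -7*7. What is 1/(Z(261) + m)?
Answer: -20990403/3940988 ≈ -5.3262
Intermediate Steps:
M = -49
G(z, d) = -47*z + d*z
Z(B) = -49/B
m = -1/80423 (m = 1/(-164*(-47 + 65) - 77471) = 1/(-164*18 - 77471) = 1/(-2952 - 77471) = 1/(-80423) = -1/80423 ≈ -1.2434e-5)
1/(Z(261) + m) = 1/(-49/261 - 1/80423) = 1/(-3940988/20990403) = -20990403/3940988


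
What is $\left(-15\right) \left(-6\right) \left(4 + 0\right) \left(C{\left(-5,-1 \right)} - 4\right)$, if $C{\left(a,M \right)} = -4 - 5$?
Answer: $-4680$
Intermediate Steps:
$C{\left(a,M \right)} = -9$
$\left(-15\right) \left(-6\right) \left(4 + 0\right) \left(C{\left(-5,-1 \right)} - 4\right) = \left(-15\right) \left(-6\right) \left(4 + 0\right) \left(-9 - 4\right) = 90 \cdot 4 \left(-13\right) = 90 \left(-52\right) = -4680$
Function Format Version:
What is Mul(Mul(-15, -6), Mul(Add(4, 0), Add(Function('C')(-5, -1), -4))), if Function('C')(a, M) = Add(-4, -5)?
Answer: -4680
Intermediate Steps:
Function('C')(a, M) = -9
Mul(Mul(-15, -6), Mul(Add(4, 0), Add(Function('C')(-5, -1), -4))) = Mul(Mul(-15, -6), Mul(Add(4, 0), Add(-9, -4))) = Mul(90, Mul(4, -13)) = Mul(90, -52) = -4680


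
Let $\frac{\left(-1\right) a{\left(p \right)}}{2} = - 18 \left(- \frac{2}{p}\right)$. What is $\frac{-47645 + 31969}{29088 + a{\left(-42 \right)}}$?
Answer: $- \frac{27433}{50907} \approx -0.53888$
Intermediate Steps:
$a{\left(p \right)} = - \frac{72}{p}$ ($a{\left(p \right)} = - 2 \left(- 18 \left(- \frac{2}{p}\right)\right) = - 2 \frac{36}{p} = - \frac{72}{p}$)
$\frac{-47645 + 31969}{29088 + a{\left(-42 \right)}} = \frac{-47645 + 31969}{29088 - \frac{72}{-42}} = - \frac{15676}{29088 - - \frac{12}{7}} = - \frac{15676}{29088 + \frac{12}{7}} = - \frac{15676}{\frac{203628}{7}} = \left(-15676\right) \frac{7}{203628} = - \frac{27433}{50907}$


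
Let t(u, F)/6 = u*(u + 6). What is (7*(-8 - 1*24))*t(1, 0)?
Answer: -9408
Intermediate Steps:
t(u, F) = 6*u*(6 + u) (t(u, F) = 6*(u*(u + 6)) = 6*(u*(6 + u)) = 6*u*(6 + u))
(7*(-8 - 1*24))*t(1, 0) = (7*(-8 - 1*24))*(6*1*(6 + 1)) = (7*(-8 - 24))*(6*1*7) = (7*(-32))*42 = -224*42 = -9408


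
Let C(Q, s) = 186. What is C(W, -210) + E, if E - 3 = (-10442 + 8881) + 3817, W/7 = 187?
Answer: 2445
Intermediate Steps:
W = 1309 (W = 7*187 = 1309)
E = 2259 (E = 3 + ((-10442 + 8881) + 3817) = 3 + (-1561 + 3817) = 3 + 2256 = 2259)
C(W, -210) + E = 186 + 2259 = 2445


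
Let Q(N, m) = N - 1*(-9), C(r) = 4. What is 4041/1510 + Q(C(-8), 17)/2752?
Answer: 5570231/2077760 ≈ 2.6809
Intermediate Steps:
Q(N, m) = 9 + N (Q(N, m) = N + 9 = 9 + N)
4041/1510 + Q(C(-8), 17)/2752 = 4041/1510 + (9 + 4)/2752 = 4041*(1/1510) + 13*(1/2752) = 4041/1510 + 13/2752 = 5570231/2077760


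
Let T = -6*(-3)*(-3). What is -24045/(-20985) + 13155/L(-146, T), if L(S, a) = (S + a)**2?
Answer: 16504769/11192000 ≈ 1.4747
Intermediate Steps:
T = -54 (T = 18*(-3) = -54)
-24045/(-20985) + 13155/L(-146, T) = -24045/(-20985) + 13155/((-146 - 54)**2) = -24045*(-1/20985) + 13155/((-200)**2) = 1603/1399 + 13155/40000 = 1603/1399 + 13155*(1/40000) = 1603/1399 + 2631/8000 = 16504769/11192000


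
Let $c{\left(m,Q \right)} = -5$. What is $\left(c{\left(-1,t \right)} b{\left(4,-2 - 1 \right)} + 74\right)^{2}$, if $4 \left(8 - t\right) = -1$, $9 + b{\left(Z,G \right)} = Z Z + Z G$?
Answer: $9801$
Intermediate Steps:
$b{\left(Z,G \right)} = -9 + Z^{2} + G Z$ ($b{\left(Z,G \right)} = -9 + \left(Z Z + Z G\right) = -9 + \left(Z^{2} + G Z\right) = -9 + Z^{2} + G Z$)
$t = \frac{33}{4}$ ($t = 8 - - \frac{1}{4} = 8 + \frac{1}{4} = \frac{33}{4} \approx 8.25$)
$\left(c{\left(-1,t \right)} b{\left(4,-2 - 1 \right)} + 74\right)^{2} = \left(- 5 \left(-9 + 4^{2} + \left(-2 - 1\right) 4\right) + 74\right)^{2} = \left(- 5 \left(-9 + 16 + \left(-2 - 1\right) 4\right) + 74\right)^{2} = \left(- 5 \left(-9 + 16 - 12\right) + 74\right)^{2} = \left(\left(-5\right) \left(-5\right) + 74\right)^{2} = \left(25 + 74\right)^{2} = 99^{2} = 9801$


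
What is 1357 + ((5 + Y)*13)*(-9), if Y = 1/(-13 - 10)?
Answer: 17873/23 ≈ 777.09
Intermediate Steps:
Y = -1/23 (Y = 1/(-23) = -1/23 ≈ -0.043478)
1357 + ((5 + Y)*13)*(-9) = 1357 + ((5 - 1/23)*13)*(-9) = 1357 + ((114/23)*13)*(-9) = 1357 + (1482/23)*(-9) = 1357 - 13338/23 = 17873/23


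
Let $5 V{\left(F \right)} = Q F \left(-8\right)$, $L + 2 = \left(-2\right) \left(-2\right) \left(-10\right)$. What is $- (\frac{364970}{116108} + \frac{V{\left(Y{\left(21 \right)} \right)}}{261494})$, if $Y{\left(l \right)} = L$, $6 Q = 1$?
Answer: $- \frac{119298456987}{37951931690} \approx -3.1434$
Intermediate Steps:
$Q = \frac{1}{6}$ ($Q = \frac{1}{6} \cdot 1 = \frac{1}{6} \approx 0.16667$)
$L = -42$ ($L = -2 + \left(-2\right) \left(-2\right) \left(-10\right) = -2 + 4 \left(-10\right) = -2 - 40 = -42$)
$Y{\left(l \right)} = -42$
$V{\left(F \right)} = - \frac{4 F}{15}$ ($V{\left(F \right)} = \frac{\frac{F}{6} \left(-8\right)}{5} = \frac{\left(- \frac{4}{3}\right) F}{5} = - \frac{4 F}{15}$)
$- (\frac{364970}{116108} + \frac{V{\left(Y{\left(21 \right)} \right)}}{261494}) = - (\frac{364970}{116108} + \frac{\left(- \frac{4}{15}\right) \left(-42\right)}{261494}) = - (364970 \cdot \frac{1}{116108} + \frac{56}{5} \cdot \frac{1}{261494}) = - (\frac{182485}{58054} + \frac{28}{653735}) = \left(-1\right) \frac{119298456987}{37951931690} = - \frac{119298456987}{37951931690}$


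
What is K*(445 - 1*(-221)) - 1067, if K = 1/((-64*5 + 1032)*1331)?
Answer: -505582679/473836 ≈ -1067.0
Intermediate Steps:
K = 1/947672 (K = (1/1331)/(-320 + 1032) = (1/1331)/712 = (1/712)*(1/1331) = 1/947672 ≈ 1.0552e-6)
K*(445 - 1*(-221)) - 1067 = (445 - 1*(-221))/947672 - 1067 = (445 + 221)/947672 - 1067 = (1/947672)*666 - 1067 = 333/473836 - 1067 = -505582679/473836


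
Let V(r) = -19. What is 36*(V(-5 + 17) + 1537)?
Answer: 54648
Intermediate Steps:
36*(V(-5 + 17) + 1537) = 36*(-19 + 1537) = 36*1518 = 54648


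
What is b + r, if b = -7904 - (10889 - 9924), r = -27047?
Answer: -35916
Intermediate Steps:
b = -8869 (b = -7904 - 1*965 = -7904 - 965 = -8869)
b + r = -8869 - 27047 = -35916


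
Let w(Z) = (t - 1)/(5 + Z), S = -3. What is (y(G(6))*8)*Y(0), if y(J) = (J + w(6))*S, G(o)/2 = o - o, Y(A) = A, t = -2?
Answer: 0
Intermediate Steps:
w(Z) = -3/(5 + Z) (w(Z) = (-2 - 1)/(5 + Z) = -3/(5 + Z))
G(o) = 0 (G(o) = 2*(o - o) = 2*0 = 0)
y(J) = 9/11 - 3*J (y(J) = (J - 3/(5 + 6))*(-3) = (J - 3/11)*(-3) = (-3/11 + J)*(-3) = 9/11 - 3*J)
(y(G(6))*8)*Y(0) = ((9/11 - 3*0)*8)*0 = ((9/11 + 0)*8)*0 = ((9/11)*8)*0 = (72/11)*0 = 0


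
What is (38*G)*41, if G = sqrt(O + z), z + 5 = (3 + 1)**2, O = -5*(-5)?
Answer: 9348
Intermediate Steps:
O = 25
z = 11 (z = -5 + (3 + 1)**2 = -5 + 4**2 = -5 + 16 = 11)
G = 6 (G = sqrt(25 + 11) = sqrt(36) = 6)
(38*G)*41 = (38*6)*41 = 228*41 = 9348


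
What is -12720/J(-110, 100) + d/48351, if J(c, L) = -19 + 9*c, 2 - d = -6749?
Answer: 621836479/48786159 ≈ 12.746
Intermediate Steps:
d = 6751 (d = 2 - 1*(-6749) = 2 + 6749 = 6751)
-12720/J(-110, 100) + d/48351 = -12720/(-19 + 9*(-110)) + 6751/48351 = -12720/(-19 - 990) + 6751*(1/48351) = -12720/(-1009) + 6751/48351 = -12720*(-1/1009) + 6751/48351 = 12720/1009 + 6751/48351 = 621836479/48786159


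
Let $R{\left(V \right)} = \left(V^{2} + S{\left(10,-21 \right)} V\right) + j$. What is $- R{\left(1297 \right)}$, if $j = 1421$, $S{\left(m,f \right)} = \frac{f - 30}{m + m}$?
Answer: $- \frac{33606453}{20} \approx -1.6803 \cdot 10^{6}$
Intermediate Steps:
$S{\left(m,f \right)} = \frac{-30 + f}{2 m}$
$R{\left(V \right)} = 1421 + V^{2} - \frac{51 V}{20}$ ($R{\left(V \right)} = \left(V^{2} + \frac{-30 - 21}{2 \cdot 10} V\right) + 1421 = \left(V^{2} + \frac{1}{2} \cdot \frac{1}{10} \left(-51\right) V\right) + 1421 = \left(V^{2} - \frac{51 V}{20}\right) + 1421 = 1421 + V^{2} - \frac{51 V}{20}$)
$- R{\left(1297 \right)} = - (1421 + 1297^{2} - \frac{66147}{20}) = - (1421 + 1682209 - \frac{66147}{20}) = \left(-1\right) \frac{33606453}{20} = - \frac{33606453}{20}$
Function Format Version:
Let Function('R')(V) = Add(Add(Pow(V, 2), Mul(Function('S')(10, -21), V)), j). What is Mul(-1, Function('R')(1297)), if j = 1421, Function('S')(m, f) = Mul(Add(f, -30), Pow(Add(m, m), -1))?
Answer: Rational(-33606453, 20) ≈ -1.6803e+6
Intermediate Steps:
Function('S')(m, f) = Mul(Rational(1, 2), Pow(m, -1), Add(-30, f)) (Function('S')(m, f) = Mul(Add(-30, f), Pow(Mul(2, m), -1)) = Mul(Add(-30, f), Mul(Rational(1, 2), Pow(m, -1))) = Mul(Rational(1, 2), Pow(m, -1), Add(-30, f)))
Function('R')(V) = Add(1421, Pow(V, 2), Mul(Rational(-51, 20), V)) (Function('R')(V) = Add(Add(Pow(V, 2), Mul(Mul(Rational(1, 2), Pow(10, -1), Add(-30, -21)), V)), 1421) = Add(Add(Pow(V, 2), Mul(Mul(Rational(1, 2), Rational(1, 10), -51), V)), 1421) = Add(Add(Pow(V, 2), Mul(Rational(-51, 20), V)), 1421) = Add(1421, Pow(V, 2), Mul(Rational(-51, 20), V)))
Mul(-1, Function('R')(1297)) = Mul(-1, Add(1421, Pow(1297, 2), Mul(Rational(-51, 20), 1297))) = Mul(-1, Add(1421, 1682209, Rational(-66147, 20))) = Mul(-1, Rational(33606453, 20)) = Rational(-33606453, 20)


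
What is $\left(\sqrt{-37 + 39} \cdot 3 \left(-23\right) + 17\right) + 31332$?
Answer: $31349 - 69 \sqrt{2} \approx 31251.0$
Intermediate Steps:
$\left(\sqrt{-37 + 39} \cdot 3 \left(-23\right) + 17\right) + 31332 = \left(\sqrt{2} \left(-69\right) + 17\right) + 31332 = \left(- 69 \sqrt{2} + 17\right) + 31332 = \left(17 - 69 \sqrt{2}\right) + 31332 = 31349 - 69 \sqrt{2}$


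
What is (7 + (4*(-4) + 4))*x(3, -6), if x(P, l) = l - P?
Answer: 45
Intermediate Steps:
(7 + (4*(-4) + 4))*x(3, -6) = (7 + (4*(-4) + 4))*(-6 - 1*3) = (7 + (-16 + 4))*(-6 - 3) = (7 - 12)*(-9) = -5*(-9) = 45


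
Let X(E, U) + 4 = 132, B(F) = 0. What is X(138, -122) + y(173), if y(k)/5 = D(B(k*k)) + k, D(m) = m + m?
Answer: 993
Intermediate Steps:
D(m) = 2*m
X(E, U) = 128 (X(E, U) = -4 + 132 = 128)
y(k) = 5*k (y(k) = 5*(2*0 + k) = 5*(0 + k) = 5*k)
X(138, -122) + y(173) = 128 + 5*173 = 128 + 865 = 993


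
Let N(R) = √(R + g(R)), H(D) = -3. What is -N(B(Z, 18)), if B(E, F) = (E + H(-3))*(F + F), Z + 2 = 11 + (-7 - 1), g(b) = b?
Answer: -12*I ≈ -12.0*I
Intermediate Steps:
Z = 1 (Z = -2 + (11 + (-7 - 1)) = -2 + (11 - 8) = -2 + 3 = 1)
B(E, F) = 2*F*(-3 + E) (B(E, F) = (E - 3)*(F + F) = (-3 + E)*(2*F) = 2*F*(-3 + E))
N(R) = √2*√R (N(R) = √(R + R) = √(2*R) = √2*√R)
-N(B(Z, 18)) = -√2*√(2*18*(-3 + 1)) = -√2*√(2*18*(-2)) = -√2*√(-72) = -√2*6*I*√2 = -12*I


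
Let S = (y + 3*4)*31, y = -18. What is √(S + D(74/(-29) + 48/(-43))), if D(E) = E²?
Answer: I*√268310198/1247 ≈ 13.136*I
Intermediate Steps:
S = -186 (S = (-18 + 3*4)*31 = (-18 + 12)*31 = -6*31 = -186)
√(S + D(74/(-29) + 48/(-43))) = √(-186 + (74/(-29) + 48/(-43))²) = √(-186 + (74*(-1/29) + 48*(-1/43))²) = √(-186 + (-74/29 - 48/43)²) = √(-186 + (-4574/1247)²) = √(-186 + 20921476/1555009) = √(-268310198/1555009) = I*√268310198/1247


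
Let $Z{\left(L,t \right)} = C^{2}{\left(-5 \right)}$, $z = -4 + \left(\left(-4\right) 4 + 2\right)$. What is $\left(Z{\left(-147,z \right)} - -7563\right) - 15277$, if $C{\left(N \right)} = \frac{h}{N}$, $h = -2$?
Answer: $- \frac{192846}{25} \approx -7713.8$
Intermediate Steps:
$C{\left(N \right)} = - \frac{2}{N}$
$z = -18$ ($z = -4 + \left(-16 + 2\right) = -4 - 14 = -18$)
$Z{\left(L,t \right)} = \frac{4}{25}$ ($Z{\left(L,t \right)} = \left(- \frac{2}{-5}\right)^{2} = \left(\left(-2\right) \left(- \frac{1}{5}\right)\right)^{2} = \left(\frac{2}{5}\right)^{2} = \frac{4}{25}$)
$\left(Z{\left(-147,z \right)} - -7563\right) - 15277 = \left(\frac{4}{25} - -7563\right) - 15277 = \left(\frac{4}{25} + 7563\right) - 15277 = \frac{189079}{25} - 15277 = - \frac{192846}{25}$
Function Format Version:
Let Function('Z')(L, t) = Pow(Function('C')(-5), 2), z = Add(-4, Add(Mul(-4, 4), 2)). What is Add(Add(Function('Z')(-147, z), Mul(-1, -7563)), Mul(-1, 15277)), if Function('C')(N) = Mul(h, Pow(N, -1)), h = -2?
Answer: Rational(-192846, 25) ≈ -7713.8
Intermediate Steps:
Function('C')(N) = Mul(-2, Pow(N, -1))
z = -18 (z = Add(-4, Add(-16, 2)) = Add(-4, -14) = -18)
Function('Z')(L, t) = Rational(4, 25) (Function('Z')(L, t) = Pow(Mul(-2, Pow(-5, -1)), 2) = Pow(Mul(-2, Rational(-1, 5)), 2) = Pow(Rational(2, 5), 2) = Rational(4, 25))
Add(Add(Function('Z')(-147, z), Mul(-1, -7563)), Mul(-1, 15277)) = Add(Add(Rational(4, 25), Mul(-1, -7563)), Mul(-1, 15277)) = Add(Add(Rational(4, 25), 7563), -15277) = Add(Rational(189079, 25), -15277) = Rational(-192846, 25)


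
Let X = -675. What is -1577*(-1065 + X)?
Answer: 2743980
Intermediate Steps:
-1577*(-1065 + X) = -1577*(-1065 - 675) = -1577*(-1740) = 2743980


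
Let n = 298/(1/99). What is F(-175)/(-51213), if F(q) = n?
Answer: -9834/17071 ≈ -0.57607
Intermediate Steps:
n = 29502 (n = 298/(1/99) = 298*99 = 29502)
F(q) = 29502
F(-175)/(-51213) = 29502/(-51213) = 29502*(-1/51213) = -9834/17071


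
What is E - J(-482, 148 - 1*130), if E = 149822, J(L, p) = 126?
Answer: 149696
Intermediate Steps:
E - J(-482, 148 - 1*130) = 149822 - 1*126 = 149822 - 126 = 149696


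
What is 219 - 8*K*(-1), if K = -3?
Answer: 195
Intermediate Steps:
219 - 8*K*(-1) = 219 - 8*(-3)*(-1) = 219 - (-24)*(-1) = 219 - 1*24 = 219 - 24 = 195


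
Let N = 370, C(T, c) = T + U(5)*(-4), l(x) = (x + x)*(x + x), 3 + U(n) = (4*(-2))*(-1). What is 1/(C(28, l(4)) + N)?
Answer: 1/378 ≈ 0.0026455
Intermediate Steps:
U(n) = 5 (U(n) = -3 + (4*(-2))*(-1) = -3 - 8*(-1) = -3 + 8 = 5)
l(x) = 4*x**2 (l(x) = (2*x)*(2*x) = 4*x**2)
C(T, c) = -20 + T (C(T, c) = T + 5*(-4) = T - 20 = -20 + T)
1/(C(28, l(4)) + N) = 1/((-20 + 28) + 370) = 1/(8 + 370) = 1/378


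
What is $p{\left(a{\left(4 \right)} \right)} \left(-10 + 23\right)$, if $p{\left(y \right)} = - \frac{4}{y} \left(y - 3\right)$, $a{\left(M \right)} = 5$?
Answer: $- \frac{104}{5} \approx -20.8$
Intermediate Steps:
$p{\left(y \right)} = - \frac{4 \left(-3 + y\right)}{y}$ ($p{\left(y \right)} = - \frac{4}{y} \left(-3 + y\right) = - \frac{4 \left(-3 + y\right)}{y}$)
$p{\left(a{\left(4 \right)} \right)} \left(-10 + 23\right) = \left(-4 + \frac{12}{5}\right) \left(-10 + 23\right) = \left(-4 + 12 \cdot \frac{1}{5}\right) 13 = \left(-4 + \frac{12}{5}\right) 13 = \left(- \frac{8}{5}\right) 13 = - \frac{104}{5}$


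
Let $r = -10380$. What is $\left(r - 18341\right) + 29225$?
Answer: $504$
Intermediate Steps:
$\left(r - 18341\right) + 29225 = \left(-10380 - 18341\right) + 29225 = -28721 + 29225 = 504$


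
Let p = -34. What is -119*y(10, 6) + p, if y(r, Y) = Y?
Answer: -748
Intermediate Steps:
-119*y(10, 6) + p = -119*6 - 34 = -714 - 34 = -748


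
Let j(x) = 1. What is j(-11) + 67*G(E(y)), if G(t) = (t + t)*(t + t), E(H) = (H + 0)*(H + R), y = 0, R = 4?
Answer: 1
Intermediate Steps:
E(H) = H*(4 + H) (E(H) = (H + 0)*(H + 4) = H*(4 + H))
G(t) = 4*t² (G(t) = (2*t)*(2*t) = 4*t²)
j(-11) + 67*G(E(y)) = 1 + 67*(4*(0*(4 + 0))²) = 1 + 67*(4*(0*4)²) = 1 + 67*(4*0²) = 1 + 67*(4*0) = 1 + 67*0 = 1 + 0 = 1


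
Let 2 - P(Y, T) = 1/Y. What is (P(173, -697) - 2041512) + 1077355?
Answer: -166798816/173 ≈ -9.6416e+5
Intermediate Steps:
P(Y, T) = 2 - 1/Y
(P(173, -697) - 2041512) + 1077355 = ((2 - 1/173) - 2041512) + 1077355 = (345/173 - 2041512) + 1077355 = -353181231/173 + 1077355 = -166798816/173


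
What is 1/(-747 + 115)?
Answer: -1/632 ≈ -0.0015823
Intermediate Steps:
1/(-747 + 115) = 1/(-632) = -1/632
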